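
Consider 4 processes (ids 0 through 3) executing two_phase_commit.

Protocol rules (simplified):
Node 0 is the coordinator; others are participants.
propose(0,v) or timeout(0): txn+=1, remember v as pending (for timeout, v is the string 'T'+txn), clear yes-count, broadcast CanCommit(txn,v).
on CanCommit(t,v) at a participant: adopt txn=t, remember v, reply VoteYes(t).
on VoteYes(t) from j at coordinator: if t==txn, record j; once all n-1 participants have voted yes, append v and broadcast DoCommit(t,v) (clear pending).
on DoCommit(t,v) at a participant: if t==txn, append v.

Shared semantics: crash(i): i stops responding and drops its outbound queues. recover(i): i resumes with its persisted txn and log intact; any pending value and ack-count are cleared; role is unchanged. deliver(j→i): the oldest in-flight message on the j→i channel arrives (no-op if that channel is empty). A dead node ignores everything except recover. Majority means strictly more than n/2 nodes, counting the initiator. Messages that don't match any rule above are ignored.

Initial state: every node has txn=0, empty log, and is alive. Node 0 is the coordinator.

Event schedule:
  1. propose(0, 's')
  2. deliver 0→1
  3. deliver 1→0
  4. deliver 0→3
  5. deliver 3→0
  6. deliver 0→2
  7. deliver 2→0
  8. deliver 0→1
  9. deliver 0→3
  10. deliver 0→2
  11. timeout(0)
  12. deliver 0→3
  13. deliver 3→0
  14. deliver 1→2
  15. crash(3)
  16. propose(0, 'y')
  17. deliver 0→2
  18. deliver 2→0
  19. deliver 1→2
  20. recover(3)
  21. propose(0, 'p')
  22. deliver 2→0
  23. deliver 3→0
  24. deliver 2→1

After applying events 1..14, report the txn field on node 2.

[1] propose(0,'s') → N0(coor t1 [-])
[2] deliver 0→1 → N1(part t1 [-])
[3] deliver 1→0 → ∅
[4] deliver 0→3 → N3(part t1 [-])
[5] deliver 3→0 → ∅
[6] deliver 0→2 → N2(part t1 [-])
[7] deliver 2→0 → N0(coor t1 [s])
[8] deliver 0→1 → N1(part t1 [s])
[9] deliver 0→3 → N3(part t1 [s])
[10] deliver 0→2 → N2(part t1 [s])
[11] timeout(0) → N0(coor t2 [s])
[12] deliver 0→3 → N3(part t2 [s])
[13] deliver 3→0 → ∅
[14] deliver 1→2 → ∅

1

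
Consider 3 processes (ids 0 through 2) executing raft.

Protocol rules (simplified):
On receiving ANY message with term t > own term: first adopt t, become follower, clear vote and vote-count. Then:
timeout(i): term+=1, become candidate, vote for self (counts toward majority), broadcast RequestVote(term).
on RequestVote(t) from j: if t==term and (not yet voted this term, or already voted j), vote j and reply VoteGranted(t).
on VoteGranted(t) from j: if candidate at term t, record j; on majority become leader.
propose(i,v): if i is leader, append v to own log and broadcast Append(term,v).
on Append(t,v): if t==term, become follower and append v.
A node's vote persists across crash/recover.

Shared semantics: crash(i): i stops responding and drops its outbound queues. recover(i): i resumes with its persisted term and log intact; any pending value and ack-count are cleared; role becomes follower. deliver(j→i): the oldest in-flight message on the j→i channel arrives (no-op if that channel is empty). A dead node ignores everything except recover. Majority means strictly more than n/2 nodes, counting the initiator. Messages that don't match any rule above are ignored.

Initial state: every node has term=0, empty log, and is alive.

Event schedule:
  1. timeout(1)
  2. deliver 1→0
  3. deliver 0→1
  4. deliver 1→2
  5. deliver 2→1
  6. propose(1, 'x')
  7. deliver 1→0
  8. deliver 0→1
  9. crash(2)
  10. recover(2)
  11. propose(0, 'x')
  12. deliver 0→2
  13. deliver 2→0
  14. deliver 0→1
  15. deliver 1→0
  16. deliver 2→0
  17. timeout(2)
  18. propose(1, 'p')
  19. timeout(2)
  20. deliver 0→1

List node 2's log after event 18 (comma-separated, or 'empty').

empty

1. timeout(1):  <1:cand t1 ->
2. deliver 1→0:  <0:foll t1 ->
3. deliver 0→1:  <1:lead t1 ->
4. deliver 1→2:  <2:foll t1 ->
5. deliver 2→1:  nop
6. propose(1,'x'):  <1:lead t1 x>
7. deliver 1→0:  <0:foll t1 x>
8. deliver 0→1:  nop
9. crash(2):  <2:✗foll t1 ->
10. recover(2):  <2:foll t1 ->
11. propose(0,'x'):  nop
12. deliver 0→2:  nop
13. deliver 2→0:  nop
14. deliver 0→1:  nop
15. deliver 1→0:  nop
16. deliver 2→0:  nop
17. timeout(2):  <2:cand t2 ->
18. propose(1,'p'):  <1:lead t1 x,p>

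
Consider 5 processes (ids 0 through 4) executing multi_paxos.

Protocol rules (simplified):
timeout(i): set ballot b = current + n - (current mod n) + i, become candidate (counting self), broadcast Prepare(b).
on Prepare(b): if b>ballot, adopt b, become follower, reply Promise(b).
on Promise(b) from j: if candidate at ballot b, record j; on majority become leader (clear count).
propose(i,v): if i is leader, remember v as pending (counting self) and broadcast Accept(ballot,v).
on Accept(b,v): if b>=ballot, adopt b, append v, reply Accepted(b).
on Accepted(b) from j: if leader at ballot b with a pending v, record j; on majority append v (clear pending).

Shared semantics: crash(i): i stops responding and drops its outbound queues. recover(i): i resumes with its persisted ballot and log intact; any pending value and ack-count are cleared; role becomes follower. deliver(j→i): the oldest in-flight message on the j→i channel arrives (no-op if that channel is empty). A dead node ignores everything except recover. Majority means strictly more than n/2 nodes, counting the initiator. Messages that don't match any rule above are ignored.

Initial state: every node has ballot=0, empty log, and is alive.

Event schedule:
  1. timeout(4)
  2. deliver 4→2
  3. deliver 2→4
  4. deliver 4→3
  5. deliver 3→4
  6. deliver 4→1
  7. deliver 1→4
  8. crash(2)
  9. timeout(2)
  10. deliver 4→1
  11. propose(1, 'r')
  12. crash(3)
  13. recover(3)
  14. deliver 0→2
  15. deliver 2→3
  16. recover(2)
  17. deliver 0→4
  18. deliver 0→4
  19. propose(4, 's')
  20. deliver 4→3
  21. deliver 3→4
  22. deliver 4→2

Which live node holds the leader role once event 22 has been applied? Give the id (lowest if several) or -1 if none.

e1 timeout(4): 4[cand,b=9,-]
e2 deliver 4→2: 2[foll,b=9,-]
e3 deliver 2→4: ·
e4 deliver 4→3: 3[foll,b=9,-]
e5 deliver 3→4: 4[lead,b=9,-]
e6 deliver 4→1: 1[foll,b=9,-]
e7 deliver 1→4: ·
e8 crash(2): 2[✗foll,b=9,-]
e9 timeout(2): ·
e10 deliver 4→1: ·
e11 propose(1,'r'): ·
e12 crash(3): 3[✗foll,b=9,-]
e13 recover(3): 3[foll,b=9,-]
e14 deliver 0→2: ·
e15 deliver 2→3: ·
e16 recover(2): 2[foll,b=9,-]
e17 deliver 0→4: ·
e18 deliver 0→4: ·
e19 propose(4,'s'): ·
e20 deliver 4→3: 3[foll,b=9,s]
e21 deliver 3→4: ·
e22 deliver 4→2: 2[foll,b=9,s]

4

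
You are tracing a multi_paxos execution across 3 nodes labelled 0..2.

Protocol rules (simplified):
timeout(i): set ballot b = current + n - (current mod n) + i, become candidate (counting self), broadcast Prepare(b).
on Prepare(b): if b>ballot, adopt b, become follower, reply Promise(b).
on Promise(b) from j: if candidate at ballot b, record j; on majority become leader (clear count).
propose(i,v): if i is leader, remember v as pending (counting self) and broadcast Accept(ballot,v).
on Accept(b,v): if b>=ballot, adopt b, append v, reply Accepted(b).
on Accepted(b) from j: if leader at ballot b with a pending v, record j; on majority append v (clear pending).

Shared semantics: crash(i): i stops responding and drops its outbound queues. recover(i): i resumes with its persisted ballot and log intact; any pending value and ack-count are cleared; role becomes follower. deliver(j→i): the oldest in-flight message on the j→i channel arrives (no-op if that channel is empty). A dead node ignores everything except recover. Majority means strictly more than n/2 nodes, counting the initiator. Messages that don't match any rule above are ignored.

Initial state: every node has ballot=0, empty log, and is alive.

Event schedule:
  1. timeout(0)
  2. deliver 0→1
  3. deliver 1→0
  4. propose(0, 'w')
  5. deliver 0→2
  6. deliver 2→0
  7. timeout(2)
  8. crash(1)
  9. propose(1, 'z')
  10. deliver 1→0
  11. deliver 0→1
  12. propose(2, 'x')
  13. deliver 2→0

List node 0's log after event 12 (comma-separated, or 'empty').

after 1 — timeout(0): n0:cand/b3/[-]
after 2 — deliver 0→1: n1:foll/b3/[-]
after 3 — deliver 1→0: n0:lead/b3/[-]
after 4 — propose(0,'w'): ·
after 5 — deliver 0→2: n2:foll/b3/[-]
after 6 — deliver 2→0: ·
after 7 — timeout(2): n2:cand/b8/[-]
after 8 — crash(1): n1:✗foll/b3/[-]
after 9 — propose(1,'z'): ·
after 10 — deliver 1→0: ·
after 11 — deliver 0→1: ·
after 12 — propose(2,'x'): ·

empty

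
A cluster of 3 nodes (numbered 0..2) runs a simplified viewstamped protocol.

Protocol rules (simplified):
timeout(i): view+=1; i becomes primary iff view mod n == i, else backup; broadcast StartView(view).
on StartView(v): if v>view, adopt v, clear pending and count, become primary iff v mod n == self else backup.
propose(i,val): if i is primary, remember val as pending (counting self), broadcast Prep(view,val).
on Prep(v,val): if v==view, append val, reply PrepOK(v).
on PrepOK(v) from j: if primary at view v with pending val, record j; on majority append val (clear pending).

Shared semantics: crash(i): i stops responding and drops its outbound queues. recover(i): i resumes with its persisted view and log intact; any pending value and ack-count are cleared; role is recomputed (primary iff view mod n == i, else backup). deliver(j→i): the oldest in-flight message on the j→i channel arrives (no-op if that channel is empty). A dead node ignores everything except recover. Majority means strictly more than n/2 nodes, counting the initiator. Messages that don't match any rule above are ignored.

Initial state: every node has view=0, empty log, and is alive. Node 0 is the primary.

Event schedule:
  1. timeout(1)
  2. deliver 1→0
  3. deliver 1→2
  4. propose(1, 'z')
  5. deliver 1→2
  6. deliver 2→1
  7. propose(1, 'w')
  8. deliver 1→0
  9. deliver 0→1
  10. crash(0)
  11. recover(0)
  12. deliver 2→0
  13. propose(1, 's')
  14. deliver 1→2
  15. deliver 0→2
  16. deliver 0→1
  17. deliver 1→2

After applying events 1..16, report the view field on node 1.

[1] timeout(1) → N1(prim v1 [-])
[2] deliver 1→0 → N0(back v1 [-])
[3] deliver 1→2 → N2(back v1 [-])
[4] propose(1,'z') → ∅
[5] deliver 1→2 → N2(back v1 [z])
[6] deliver 2→1 → N1(prim v1 [z])
[7] propose(1,'w') → ∅
[8] deliver 1→0 → N0(back v1 [z])
[9] deliver 0→1 → N1(prim v1 [z,w])
[10] crash(0) → N0(✗back v1 [z])
[11] recover(0) → N0(back v1 [z])
[12] deliver 2→0 → ∅
[13] propose(1,'s') → ∅
[14] deliver 1→2 → N2(back v1 [z,w])
[15] deliver 0→2 → ∅
[16] deliver 0→1 → ∅

1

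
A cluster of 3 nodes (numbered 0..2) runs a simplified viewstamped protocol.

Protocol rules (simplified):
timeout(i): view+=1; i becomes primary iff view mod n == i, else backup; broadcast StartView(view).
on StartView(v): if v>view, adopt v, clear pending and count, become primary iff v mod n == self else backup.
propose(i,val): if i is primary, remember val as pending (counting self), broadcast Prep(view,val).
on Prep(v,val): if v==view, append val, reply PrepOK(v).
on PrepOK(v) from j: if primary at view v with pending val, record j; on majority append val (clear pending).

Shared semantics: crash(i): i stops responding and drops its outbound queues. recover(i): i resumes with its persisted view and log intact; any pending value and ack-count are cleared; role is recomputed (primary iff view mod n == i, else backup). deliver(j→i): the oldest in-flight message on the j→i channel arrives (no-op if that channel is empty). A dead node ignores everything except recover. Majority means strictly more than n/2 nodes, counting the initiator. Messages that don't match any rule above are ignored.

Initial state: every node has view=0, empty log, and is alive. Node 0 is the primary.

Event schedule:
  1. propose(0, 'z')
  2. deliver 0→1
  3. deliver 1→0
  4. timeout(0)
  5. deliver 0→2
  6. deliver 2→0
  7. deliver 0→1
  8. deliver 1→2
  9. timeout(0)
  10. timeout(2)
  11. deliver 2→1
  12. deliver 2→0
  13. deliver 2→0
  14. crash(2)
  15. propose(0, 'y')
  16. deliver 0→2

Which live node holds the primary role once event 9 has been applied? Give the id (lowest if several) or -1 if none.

after 1 — propose(0,'z'): ·
after 2 — deliver 0→1: n1:back/v0/[z]
after 3 — deliver 1→0: n0:prim/v0/[z]
after 4 — timeout(0): n0:back/v1/[z]
after 5 — deliver 0→2: n2:back/v0/[z]
after 6 — deliver 2→0: ·
after 7 — deliver 0→1: n1:prim/v1/[z]
after 8 — deliver 1→2: ·
after 9 — timeout(0): n0:back/v2/[z]

1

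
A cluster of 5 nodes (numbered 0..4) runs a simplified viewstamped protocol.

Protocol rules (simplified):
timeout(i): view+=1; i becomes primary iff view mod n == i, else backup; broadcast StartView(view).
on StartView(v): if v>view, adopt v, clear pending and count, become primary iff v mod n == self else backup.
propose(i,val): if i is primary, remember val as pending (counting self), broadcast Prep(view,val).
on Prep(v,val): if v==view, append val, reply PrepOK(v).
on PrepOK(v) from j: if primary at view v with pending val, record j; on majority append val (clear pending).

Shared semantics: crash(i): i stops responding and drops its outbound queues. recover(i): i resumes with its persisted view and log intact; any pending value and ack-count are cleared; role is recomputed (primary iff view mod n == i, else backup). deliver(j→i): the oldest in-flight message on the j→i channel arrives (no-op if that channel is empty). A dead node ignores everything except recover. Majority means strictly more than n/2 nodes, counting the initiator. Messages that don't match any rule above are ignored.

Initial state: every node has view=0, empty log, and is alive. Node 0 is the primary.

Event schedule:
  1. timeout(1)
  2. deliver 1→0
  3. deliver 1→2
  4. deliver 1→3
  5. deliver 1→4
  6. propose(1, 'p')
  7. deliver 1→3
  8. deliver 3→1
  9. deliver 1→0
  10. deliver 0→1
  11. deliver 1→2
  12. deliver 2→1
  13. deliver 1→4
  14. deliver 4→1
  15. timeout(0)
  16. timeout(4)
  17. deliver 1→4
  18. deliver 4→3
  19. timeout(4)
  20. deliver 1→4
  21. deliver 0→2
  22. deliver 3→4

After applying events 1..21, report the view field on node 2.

2

1. timeout(1):  <1:prim v1 ->
2. deliver 1→0:  <0:back v1 ->
3. deliver 1→2:  <2:back v1 ->
4. deliver 1→3:  <3:back v1 ->
5. deliver 1→4:  <4:back v1 ->
6. propose(1,'p'):  nop
7. deliver 1→3:  <3:back v1 p>
8. deliver 3→1:  nop
9. deliver 1→0:  <0:back v1 p>
10. deliver 0→1:  <1:prim v1 p>
11. deliver 1→2:  <2:back v1 p>
12. deliver 2→1:  nop
13. deliver 1→4:  <4:back v1 p>
14. deliver 4→1:  nop
15. timeout(0):  <0:back v2 p>
16. timeout(4):  <4:back v2 p>
17. deliver 1→4:  nop
18. deliver 4→3:  <3:back v2 p>
19. timeout(4):  <4:back v3 p>
20. deliver 1→4:  nop
21. deliver 0→2:  <2:prim v2 p>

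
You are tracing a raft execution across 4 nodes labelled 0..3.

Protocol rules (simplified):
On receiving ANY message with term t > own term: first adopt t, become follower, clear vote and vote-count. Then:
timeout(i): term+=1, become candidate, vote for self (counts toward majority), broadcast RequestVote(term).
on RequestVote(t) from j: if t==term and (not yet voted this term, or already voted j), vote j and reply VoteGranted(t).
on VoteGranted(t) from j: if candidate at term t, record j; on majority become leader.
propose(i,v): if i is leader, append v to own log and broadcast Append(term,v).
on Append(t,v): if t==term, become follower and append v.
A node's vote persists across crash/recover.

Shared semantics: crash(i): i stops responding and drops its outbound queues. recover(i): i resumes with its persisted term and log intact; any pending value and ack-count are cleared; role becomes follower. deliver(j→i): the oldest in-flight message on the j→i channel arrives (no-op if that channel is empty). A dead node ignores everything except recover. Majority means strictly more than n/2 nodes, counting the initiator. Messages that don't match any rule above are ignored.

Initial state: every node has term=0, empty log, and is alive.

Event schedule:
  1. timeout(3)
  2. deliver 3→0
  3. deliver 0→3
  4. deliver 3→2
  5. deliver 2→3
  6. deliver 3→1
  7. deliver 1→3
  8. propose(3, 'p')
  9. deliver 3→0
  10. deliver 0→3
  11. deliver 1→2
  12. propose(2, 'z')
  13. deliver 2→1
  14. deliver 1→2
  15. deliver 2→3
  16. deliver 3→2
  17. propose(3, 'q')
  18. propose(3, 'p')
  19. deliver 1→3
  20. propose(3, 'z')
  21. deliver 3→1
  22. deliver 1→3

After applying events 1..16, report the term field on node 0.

1. timeout(3):  <3:cand t1 ->
2. deliver 3→0:  <0:foll t1 ->
3. deliver 0→3:  nop
4. deliver 3→2:  <2:foll t1 ->
5. deliver 2→3:  <3:lead t1 ->
6. deliver 3→1:  <1:foll t1 ->
7. deliver 1→3:  nop
8. propose(3,'p'):  <3:lead t1 p>
9. deliver 3→0:  <0:foll t1 p>
10. deliver 0→3:  nop
11. deliver 1→2:  nop
12. propose(2,'z'):  nop
13. deliver 2→1:  nop
14. deliver 1→2:  nop
15. deliver 2→3:  nop
16. deliver 3→2:  <2:foll t1 p>

1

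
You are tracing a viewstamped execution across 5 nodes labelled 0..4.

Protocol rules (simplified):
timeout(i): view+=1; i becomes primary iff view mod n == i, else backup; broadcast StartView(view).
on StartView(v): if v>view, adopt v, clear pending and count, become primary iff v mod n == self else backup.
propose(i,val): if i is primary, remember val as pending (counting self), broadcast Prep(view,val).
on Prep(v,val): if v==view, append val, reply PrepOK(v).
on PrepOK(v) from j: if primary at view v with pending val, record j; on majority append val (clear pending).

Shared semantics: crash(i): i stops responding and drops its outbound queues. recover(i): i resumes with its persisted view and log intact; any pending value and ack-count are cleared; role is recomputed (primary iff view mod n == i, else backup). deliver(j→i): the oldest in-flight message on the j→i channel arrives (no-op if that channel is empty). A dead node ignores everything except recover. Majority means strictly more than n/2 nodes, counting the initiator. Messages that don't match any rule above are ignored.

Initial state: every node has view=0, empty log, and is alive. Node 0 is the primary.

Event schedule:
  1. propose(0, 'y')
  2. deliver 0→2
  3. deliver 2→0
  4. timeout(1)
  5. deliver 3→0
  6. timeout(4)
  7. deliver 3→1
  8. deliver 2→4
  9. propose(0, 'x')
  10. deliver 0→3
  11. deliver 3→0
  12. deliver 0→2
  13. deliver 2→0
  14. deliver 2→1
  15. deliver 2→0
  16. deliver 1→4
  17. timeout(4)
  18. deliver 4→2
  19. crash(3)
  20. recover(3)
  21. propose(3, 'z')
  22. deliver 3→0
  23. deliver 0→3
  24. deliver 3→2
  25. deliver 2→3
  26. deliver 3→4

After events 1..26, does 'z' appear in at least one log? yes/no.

no

e1 propose(0,'y'): ·
e2 deliver 0→2: 2[back,v=0,y]
e3 deliver 2→0: ·
e4 timeout(1): 1[prim,v=1,-]
e5 deliver 3→0: ·
e6 timeout(4): 4[back,v=1,-]
e7 deliver 3→1: ·
e8 deliver 2→4: ·
e9 propose(0,'x'): ·
e10 deliver 0→3: 3[back,v=0,y]
e11 deliver 3→0: ·
e12 deliver 0→2: 2[back,v=0,y,x]
e13 deliver 2→0: 0[prim,v=0,x]
e14 deliver 2→1: ·
e15 deliver 2→0: ·
e16 deliver 1→4: ·
e17 timeout(4): 4[back,v=2,-]
e18 deliver 4→2: 2[back,v=1,y,x]
e19 crash(3): 3[✗back,v=0,y]
e20 recover(3): 3[back,v=0,y]
e21 propose(3,'z'): ·
e22 deliver 3→0: ·
e23 deliver 0→3: 3[back,v=0,y,x]
e24 deliver 3→2: ·
e25 deliver 2→3: ·
e26 deliver 3→4: ·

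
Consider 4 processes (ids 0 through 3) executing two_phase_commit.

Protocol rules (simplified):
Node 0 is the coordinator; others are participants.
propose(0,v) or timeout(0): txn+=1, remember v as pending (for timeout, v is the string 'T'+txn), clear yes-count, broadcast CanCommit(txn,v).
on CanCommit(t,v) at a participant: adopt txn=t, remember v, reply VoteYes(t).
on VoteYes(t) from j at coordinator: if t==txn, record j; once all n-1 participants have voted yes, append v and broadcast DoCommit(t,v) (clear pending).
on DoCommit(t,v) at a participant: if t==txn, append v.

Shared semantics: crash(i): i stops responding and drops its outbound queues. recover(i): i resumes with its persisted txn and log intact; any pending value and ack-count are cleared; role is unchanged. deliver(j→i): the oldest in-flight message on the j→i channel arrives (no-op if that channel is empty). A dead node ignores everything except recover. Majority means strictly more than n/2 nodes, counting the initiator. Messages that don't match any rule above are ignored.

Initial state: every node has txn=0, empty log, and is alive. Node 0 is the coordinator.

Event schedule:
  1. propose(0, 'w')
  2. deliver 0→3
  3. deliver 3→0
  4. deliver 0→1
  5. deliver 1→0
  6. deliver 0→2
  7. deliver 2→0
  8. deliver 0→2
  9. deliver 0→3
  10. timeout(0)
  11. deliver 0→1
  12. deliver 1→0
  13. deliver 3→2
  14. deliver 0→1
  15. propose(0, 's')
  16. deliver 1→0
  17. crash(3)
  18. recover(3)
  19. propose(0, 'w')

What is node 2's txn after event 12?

1

[1] propose(0,'w') → N0(coor t1 [-])
[2] deliver 0→3 → N3(part t1 [-])
[3] deliver 3→0 → ∅
[4] deliver 0→1 → N1(part t1 [-])
[5] deliver 1→0 → ∅
[6] deliver 0→2 → N2(part t1 [-])
[7] deliver 2→0 → N0(coor t1 [w])
[8] deliver 0→2 → N2(part t1 [w])
[9] deliver 0→3 → N3(part t1 [w])
[10] timeout(0) → N0(coor t2 [w])
[11] deliver 0→1 → N1(part t1 [w])
[12] deliver 1→0 → ∅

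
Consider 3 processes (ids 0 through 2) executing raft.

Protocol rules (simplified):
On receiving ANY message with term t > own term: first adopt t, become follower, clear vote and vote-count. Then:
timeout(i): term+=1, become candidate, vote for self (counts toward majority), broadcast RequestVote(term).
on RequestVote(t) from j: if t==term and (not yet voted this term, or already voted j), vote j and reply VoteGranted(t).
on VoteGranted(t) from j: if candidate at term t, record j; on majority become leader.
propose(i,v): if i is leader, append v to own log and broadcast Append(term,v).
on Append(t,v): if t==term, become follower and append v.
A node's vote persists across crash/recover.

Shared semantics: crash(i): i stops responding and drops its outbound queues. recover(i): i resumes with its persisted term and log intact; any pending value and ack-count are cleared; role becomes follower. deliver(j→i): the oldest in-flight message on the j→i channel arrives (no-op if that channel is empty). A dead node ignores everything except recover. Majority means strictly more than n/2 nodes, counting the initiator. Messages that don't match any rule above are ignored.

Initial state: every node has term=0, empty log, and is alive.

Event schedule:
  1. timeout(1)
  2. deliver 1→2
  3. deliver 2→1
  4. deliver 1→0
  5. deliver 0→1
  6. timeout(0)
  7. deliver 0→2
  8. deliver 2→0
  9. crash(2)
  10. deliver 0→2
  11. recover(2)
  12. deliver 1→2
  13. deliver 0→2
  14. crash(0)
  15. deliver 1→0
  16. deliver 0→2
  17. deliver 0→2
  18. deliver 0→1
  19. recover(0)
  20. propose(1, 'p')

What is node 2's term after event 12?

e1 timeout(1): 1[cand,t=1,-]
e2 deliver 1→2: 2[foll,t=1,-]
e3 deliver 2→1: 1[lead,t=1,-]
e4 deliver 1→0: 0[foll,t=1,-]
e5 deliver 0→1: ·
e6 timeout(0): 0[cand,t=2,-]
e7 deliver 0→2: 2[foll,t=2,-]
e8 deliver 2→0: 0[lead,t=2,-]
e9 crash(2): 2[✗foll,t=2,-]
e10 deliver 0→2: ·
e11 recover(2): 2[foll,t=2,-]
e12 deliver 1→2: ·

2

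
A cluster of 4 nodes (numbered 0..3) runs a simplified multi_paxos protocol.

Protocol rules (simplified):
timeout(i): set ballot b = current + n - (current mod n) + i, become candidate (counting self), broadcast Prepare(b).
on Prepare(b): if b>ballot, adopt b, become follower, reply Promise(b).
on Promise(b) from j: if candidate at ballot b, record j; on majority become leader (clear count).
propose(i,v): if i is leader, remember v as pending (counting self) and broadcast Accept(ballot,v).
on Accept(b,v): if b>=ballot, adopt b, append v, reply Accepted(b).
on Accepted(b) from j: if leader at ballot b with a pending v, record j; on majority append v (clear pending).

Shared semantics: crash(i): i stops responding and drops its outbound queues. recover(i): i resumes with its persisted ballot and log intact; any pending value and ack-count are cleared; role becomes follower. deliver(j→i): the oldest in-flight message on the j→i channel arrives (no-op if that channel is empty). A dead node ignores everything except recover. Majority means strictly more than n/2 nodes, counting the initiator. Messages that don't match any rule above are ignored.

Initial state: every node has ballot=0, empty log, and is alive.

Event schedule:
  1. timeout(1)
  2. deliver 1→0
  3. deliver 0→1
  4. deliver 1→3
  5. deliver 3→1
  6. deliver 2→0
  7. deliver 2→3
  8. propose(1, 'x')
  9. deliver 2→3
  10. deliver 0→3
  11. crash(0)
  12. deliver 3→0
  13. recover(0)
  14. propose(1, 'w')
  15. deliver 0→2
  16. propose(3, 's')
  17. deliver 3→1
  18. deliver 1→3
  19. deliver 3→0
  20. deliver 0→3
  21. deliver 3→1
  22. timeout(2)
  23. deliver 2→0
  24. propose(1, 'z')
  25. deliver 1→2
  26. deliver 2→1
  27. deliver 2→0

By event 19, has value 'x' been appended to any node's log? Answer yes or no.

yes

step 1 timeout(1): 1={cand,b=5,log=-}
step 2 deliver 1→0: 0={foll,b=5,log=-}
step 3 deliver 0→1: —
step 4 deliver 1→3: 3={foll,b=5,log=-}
step 5 deliver 3→1: 1={lead,b=5,log=-}
step 6 deliver 2→0: —
step 7 deliver 2→3: —
step 8 propose(1,'x'): —
step 9 deliver 2→3: —
step 10 deliver 0→3: —
step 11 crash(0): 0={✗foll,b=5,log=-}
step 12 deliver 3→0: —
step 13 recover(0): 0={foll,b=5,log=-}
step 14 propose(1,'w'): —
step 15 deliver 0→2: —
step 16 propose(3,'s'): —
step 17 deliver 3→1: —
step 18 deliver 1→3: 3={foll,b=5,log=x}
step 19 deliver 3→0: —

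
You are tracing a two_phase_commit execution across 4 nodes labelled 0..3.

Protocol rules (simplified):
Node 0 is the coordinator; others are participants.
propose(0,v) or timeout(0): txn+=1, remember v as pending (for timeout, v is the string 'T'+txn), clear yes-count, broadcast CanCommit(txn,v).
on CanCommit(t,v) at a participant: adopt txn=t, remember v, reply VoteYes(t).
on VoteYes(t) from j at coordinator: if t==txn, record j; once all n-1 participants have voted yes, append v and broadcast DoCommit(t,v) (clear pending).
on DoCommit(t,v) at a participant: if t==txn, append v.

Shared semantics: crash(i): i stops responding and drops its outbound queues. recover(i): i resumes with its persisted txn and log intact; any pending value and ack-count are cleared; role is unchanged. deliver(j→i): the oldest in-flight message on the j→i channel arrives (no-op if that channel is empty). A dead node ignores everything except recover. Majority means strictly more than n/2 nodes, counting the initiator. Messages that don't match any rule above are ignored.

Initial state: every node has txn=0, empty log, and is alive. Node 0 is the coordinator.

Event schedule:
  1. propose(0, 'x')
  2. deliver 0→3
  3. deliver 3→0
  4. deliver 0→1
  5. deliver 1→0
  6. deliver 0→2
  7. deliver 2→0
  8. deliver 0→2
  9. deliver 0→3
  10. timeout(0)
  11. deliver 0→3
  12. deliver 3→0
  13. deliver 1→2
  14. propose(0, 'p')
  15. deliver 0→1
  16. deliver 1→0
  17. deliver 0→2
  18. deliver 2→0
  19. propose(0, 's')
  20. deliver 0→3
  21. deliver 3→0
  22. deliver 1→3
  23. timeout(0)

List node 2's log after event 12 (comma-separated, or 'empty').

1. propose(0,'x'):  <0:coor t1 ->
2. deliver 0→3:  <3:part t1 ->
3. deliver 3→0:  nop
4. deliver 0→1:  <1:part t1 ->
5. deliver 1→0:  nop
6. deliver 0→2:  <2:part t1 ->
7. deliver 2→0:  <0:coor t1 x>
8. deliver 0→2:  <2:part t1 x>
9. deliver 0→3:  <3:part t1 x>
10. timeout(0):  <0:coor t2 x>
11. deliver 0→3:  <3:part t2 x>
12. deliver 3→0:  nop

x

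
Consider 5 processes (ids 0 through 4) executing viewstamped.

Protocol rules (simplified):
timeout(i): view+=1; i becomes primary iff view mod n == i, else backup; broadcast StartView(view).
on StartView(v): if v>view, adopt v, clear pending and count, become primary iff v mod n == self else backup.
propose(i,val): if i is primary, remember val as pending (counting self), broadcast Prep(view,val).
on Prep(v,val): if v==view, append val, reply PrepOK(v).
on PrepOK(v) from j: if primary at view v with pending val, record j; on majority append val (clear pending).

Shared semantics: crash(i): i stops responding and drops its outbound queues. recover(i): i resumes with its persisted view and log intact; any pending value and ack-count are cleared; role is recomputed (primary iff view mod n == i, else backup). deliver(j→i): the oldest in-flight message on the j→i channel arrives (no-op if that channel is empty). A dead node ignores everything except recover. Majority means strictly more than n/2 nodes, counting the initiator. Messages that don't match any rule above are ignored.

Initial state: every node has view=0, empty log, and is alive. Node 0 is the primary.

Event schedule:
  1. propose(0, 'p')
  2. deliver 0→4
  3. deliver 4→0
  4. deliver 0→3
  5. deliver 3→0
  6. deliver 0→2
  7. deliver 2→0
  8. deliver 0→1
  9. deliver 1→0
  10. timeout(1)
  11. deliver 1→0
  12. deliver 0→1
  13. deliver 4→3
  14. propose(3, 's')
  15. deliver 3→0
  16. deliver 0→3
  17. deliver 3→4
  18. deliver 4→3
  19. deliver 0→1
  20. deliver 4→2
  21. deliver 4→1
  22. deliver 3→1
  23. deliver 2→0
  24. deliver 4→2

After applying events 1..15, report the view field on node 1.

after 1 — propose(0,'p'): ·
after 2 — deliver 0→4: n4:back/v0/[p]
after 3 — deliver 4→0: ·
after 4 — deliver 0→3: n3:back/v0/[p]
after 5 — deliver 3→0: n0:prim/v0/[p]
after 6 — deliver 0→2: n2:back/v0/[p]
after 7 — deliver 2→0: ·
after 8 — deliver 0→1: n1:back/v0/[p]
after 9 — deliver 1→0: ·
after 10 — timeout(1): n1:prim/v1/[p]
after 11 — deliver 1→0: n0:back/v1/[p]
after 12 — deliver 0→1: ·
after 13 — deliver 4→3: ·
after 14 — propose(3,'s'): ·
after 15 — deliver 3→0: ·

1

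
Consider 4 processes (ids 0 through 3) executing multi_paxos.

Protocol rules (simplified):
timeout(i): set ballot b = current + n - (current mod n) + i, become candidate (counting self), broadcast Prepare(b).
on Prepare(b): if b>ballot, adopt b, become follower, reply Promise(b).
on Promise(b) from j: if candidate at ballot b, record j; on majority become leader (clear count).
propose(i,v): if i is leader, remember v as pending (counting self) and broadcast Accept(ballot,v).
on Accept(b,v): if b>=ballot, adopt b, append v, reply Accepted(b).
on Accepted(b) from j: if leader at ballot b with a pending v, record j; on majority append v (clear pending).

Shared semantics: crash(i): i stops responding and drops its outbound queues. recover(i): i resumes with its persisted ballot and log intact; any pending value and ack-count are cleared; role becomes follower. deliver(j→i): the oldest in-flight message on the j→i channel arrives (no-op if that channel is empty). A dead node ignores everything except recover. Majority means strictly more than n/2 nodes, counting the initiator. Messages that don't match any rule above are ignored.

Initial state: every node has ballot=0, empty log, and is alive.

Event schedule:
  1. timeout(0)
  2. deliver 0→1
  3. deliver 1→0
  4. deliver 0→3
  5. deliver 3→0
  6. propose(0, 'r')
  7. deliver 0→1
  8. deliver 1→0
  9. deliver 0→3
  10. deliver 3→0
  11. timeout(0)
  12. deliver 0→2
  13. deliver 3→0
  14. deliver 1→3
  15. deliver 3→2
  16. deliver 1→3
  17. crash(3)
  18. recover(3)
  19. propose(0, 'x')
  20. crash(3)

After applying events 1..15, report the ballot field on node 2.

4

step 1 timeout(0): 0={cand,b=4,log=-}
step 2 deliver 0→1: 1={foll,b=4,log=-}
step 3 deliver 1→0: —
step 4 deliver 0→3: 3={foll,b=4,log=-}
step 5 deliver 3→0: 0={lead,b=4,log=-}
step 6 propose(0,'r'): —
step 7 deliver 0→1: 1={foll,b=4,log=r}
step 8 deliver 1→0: —
step 9 deliver 0→3: 3={foll,b=4,log=r}
step 10 deliver 3→0: 0={lead,b=4,log=r}
step 11 timeout(0): 0={cand,b=8,log=r}
step 12 deliver 0→2: 2={foll,b=4,log=-}
step 13 deliver 3→0: —
step 14 deliver 1→3: —
step 15 deliver 3→2: —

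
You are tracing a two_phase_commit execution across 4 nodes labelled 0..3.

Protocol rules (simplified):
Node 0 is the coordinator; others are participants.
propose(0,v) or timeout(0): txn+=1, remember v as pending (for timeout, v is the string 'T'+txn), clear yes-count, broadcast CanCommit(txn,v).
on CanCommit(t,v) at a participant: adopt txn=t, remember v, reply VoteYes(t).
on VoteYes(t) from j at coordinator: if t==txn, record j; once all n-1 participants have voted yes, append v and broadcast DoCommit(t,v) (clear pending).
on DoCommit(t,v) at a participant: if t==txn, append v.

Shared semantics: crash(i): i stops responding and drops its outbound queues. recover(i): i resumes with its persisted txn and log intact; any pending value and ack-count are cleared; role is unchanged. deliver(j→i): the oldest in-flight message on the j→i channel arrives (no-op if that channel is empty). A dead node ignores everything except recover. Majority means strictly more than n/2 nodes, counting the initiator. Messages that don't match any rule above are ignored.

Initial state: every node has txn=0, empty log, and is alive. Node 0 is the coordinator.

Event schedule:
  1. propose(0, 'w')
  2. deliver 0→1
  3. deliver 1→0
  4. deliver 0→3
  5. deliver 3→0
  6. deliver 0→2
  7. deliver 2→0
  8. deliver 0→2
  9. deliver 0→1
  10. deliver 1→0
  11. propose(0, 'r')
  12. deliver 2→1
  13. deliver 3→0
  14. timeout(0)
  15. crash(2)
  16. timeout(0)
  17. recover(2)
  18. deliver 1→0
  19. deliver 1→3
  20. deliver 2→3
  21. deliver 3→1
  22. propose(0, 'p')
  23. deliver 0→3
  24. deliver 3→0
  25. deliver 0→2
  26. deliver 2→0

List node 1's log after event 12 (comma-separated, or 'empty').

w

after 1 — propose(0,'w'): n0:coor/t1/[-]
after 2 — deliver 0→1: n1:part/t1/[-]
after 3 — deliver 1→0: ·
after 4 — deliver 0→3: n3:part/t1/[-]
after 5 — deliver 3→0: ·
after 6 — deliver 0→2: n2:part/t1/[-]
after 7 — deliver 2→0: n0:coor/t1/[w]
after 8 — deliver 0→2: n2:part/t1/[w]
after 9 — deliver 0→1: n1:part/t1/[w]
after 10 — deliver 1→0: ·
after 11 — propose(0,'r'): n0:coor/t2/[w]
after 12 — deliver 2→1: ·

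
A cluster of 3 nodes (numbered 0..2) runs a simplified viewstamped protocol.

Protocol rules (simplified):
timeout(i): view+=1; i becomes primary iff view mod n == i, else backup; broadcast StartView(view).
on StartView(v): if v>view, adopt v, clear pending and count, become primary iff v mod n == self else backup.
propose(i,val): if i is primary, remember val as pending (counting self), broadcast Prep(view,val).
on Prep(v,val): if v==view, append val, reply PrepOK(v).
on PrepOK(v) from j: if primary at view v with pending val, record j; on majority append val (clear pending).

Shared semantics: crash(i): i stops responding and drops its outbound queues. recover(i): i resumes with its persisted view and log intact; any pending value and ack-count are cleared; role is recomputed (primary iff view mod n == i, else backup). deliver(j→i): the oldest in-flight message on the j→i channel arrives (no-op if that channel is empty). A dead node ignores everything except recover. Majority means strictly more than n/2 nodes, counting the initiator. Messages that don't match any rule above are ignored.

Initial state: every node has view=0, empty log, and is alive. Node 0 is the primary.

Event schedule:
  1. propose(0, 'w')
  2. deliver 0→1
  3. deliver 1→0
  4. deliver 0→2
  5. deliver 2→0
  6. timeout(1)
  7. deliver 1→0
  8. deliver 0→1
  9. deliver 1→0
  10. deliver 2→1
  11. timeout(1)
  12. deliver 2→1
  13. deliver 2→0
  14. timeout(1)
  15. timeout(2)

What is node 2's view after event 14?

0

step 1 propose(0,'w'): —
step 2 deliver 0→1: 1={back,v=0,log=w}
step 3 deliver 1→0: 0={prim,v=0,log=w}
step 4 deliver 0→2: 2={back,v=0,log=w}
step 5 deliver 2→0: —
step 6 timeout(1): 1={prim,v=1,log=w}
step 7 deliver 1→0: 0={back,v=1,log=w}
step 8 deliver 0→1: —
step 9 deliver 1→0: —
step 10 deliver 2→1: —
step 11 timeout(1): 1={back,v=2,log=w}
step 12 deliver 2→1: —
step 13 deliver 2→0: —
step 14 timeout(1): 1={back,v=3,log=w}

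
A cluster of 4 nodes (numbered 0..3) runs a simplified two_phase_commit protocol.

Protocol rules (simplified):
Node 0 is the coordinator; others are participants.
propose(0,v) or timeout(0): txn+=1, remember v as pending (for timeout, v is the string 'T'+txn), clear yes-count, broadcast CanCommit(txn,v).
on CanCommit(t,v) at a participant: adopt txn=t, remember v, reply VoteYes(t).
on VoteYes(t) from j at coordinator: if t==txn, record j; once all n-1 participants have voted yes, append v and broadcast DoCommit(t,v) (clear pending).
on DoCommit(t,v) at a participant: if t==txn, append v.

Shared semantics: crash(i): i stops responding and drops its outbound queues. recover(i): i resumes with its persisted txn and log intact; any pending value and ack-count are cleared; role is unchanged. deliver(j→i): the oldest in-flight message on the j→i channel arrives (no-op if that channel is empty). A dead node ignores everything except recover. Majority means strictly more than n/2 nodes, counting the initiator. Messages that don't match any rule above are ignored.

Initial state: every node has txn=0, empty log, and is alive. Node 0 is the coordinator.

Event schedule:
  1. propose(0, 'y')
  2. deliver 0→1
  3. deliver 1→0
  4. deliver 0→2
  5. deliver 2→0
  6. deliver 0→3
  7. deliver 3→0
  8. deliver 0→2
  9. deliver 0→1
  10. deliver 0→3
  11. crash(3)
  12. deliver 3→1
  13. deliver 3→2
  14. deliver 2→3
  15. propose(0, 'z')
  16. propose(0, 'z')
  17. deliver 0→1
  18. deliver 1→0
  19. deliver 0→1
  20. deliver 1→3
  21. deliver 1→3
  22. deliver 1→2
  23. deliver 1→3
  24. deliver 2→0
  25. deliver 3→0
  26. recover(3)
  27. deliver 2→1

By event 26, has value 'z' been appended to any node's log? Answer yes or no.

[1] propose(0,'y') → N0(coor t1 [-])
[2] deliver 0→1 → N1(part t1 [-])
[3] deliver 1→0 → ∅
[4] deliver 0→2 → N2(part t1 [-])
[5] deliver 2→0 → ∅
[6] deliver 0→3 → N3(part t1 [-])
[7] deliver 3→0 → N0(coor t1 [y])
[8] deliver 0→2 → N2(part t1 [y])
[9] deliver 0→1 → N1(part t1 [y])
[10] deliver 0→3 → N3(part t1 [y])
[11] crash(3) → N3(✗part t1 [y])
[12] deliver 3→1 → ∅
[13] deliver 3→2 → ∅
[14] deliver 2→3 → ∅
[15] propose(0,'z') → N0(coor t2 [y])
[16] propose(0,'z') → N0(coor t3 [y])
[17] deliver 0→1 → N1(part t2 [y])
[18] deliver 1→0 → ∅
[19] deliver 0→1 → N1(part t3 [y])
[20] deliver 1→3 → ∅
[21] deliver 1→3 → ∅
[22] deliver 1→2 → ∅
[23] deliver 1→3 → ∅
[24] deliver 2→0 → ∅
[25] deliver 3→0 → ∅
[26] recover(3) → N3(part t1 [y])

no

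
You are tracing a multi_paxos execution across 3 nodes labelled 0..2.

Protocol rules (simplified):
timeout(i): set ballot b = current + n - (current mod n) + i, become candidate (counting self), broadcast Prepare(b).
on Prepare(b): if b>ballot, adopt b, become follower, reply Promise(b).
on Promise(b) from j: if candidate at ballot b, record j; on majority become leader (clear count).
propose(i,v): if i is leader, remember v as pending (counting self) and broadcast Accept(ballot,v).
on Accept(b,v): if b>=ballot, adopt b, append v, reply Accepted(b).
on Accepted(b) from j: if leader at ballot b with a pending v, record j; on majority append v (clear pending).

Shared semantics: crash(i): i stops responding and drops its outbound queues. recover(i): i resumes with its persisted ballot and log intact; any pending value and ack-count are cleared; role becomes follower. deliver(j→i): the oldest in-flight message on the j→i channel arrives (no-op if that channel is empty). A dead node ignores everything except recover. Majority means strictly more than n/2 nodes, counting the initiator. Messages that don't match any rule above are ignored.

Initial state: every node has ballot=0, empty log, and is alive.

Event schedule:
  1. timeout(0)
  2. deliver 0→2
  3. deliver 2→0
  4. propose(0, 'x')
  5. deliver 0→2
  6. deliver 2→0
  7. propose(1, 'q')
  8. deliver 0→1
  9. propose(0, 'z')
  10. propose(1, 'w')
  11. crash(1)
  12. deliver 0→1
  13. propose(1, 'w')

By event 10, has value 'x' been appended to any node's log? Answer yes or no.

yes

step 1 timeout(0): 0={cand,b=3,log=-}
step 2 deliver 0→2: 2={foll,b=3,log=-}
step 3 deliver 2→0: 0={lead,b=3,log=-}
step 4 propose(0,'x'): —
step 5 deliver 0→2: 2={foll,b=3,log=x}
step 6 deliver 2→0: 0={lead,b=3,log=x}
step 7 propose(1,'q'): —
step 8 deliver 0→1: 1={foll,b=3,log=-}
step 9 propose(0,'z'): —
step 10 propose(1,'w'): —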